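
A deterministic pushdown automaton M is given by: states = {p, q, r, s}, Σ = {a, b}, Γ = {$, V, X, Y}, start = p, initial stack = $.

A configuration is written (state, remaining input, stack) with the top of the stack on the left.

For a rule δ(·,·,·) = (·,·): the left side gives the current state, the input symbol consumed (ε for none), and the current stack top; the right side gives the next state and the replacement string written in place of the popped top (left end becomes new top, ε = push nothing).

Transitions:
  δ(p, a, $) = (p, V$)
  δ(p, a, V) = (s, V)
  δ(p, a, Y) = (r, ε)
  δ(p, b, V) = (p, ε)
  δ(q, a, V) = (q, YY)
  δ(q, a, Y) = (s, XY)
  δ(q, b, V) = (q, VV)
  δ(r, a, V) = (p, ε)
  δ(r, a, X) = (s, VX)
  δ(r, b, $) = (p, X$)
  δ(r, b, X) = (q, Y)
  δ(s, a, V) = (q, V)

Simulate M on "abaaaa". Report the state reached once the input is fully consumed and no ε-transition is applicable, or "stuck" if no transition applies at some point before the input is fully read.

q

(p, abaaaa, $)
  read a, top $: go to p, push V$ → (p, baaaa, V$)
  read b, top V: go to p, push ε → (p, aaaa, $)
  read a, top $: go to p, push V$ → (p, aaa, V$)
  read a, top V: go to s, push V → (s, aa, V$)
  read a, top V: go to q, push V → (q, a, V$)
  read a, top V: go to q, push YY → (q, ε, YY$)
All input consumed; M is in state q.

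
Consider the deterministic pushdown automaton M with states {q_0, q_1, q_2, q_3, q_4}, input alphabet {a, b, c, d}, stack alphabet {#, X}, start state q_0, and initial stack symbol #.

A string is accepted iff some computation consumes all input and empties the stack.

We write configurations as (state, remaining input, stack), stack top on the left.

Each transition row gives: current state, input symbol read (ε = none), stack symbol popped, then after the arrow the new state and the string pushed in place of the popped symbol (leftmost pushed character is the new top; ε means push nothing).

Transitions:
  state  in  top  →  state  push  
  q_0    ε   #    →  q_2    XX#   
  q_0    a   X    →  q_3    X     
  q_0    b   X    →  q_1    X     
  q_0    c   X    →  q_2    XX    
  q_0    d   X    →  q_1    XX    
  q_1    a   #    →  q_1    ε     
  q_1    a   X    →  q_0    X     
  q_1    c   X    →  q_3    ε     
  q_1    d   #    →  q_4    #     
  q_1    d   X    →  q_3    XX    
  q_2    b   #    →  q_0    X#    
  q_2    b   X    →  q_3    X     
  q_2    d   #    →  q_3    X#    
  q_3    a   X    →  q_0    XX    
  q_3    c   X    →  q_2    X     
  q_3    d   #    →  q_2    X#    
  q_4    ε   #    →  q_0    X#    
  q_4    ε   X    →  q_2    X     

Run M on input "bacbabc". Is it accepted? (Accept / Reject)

(q_0, bacbabc, #)
  ε-move, top #: go to q_2, push XX# → (q_2, bacbabc, XX#)
  read b, top X: go to q_3, push X → (q_3, acbabc, XX#)
  read a, top X: go to q_0, push XX → (q_0, cbabc, XXX#)
  read c, top X: go to q_2, push XX → (q_2, babc, XXXX#)
  read b, top X: go to q_3, push X → (q_3, abc, XXXX#)
  read a, top X: go to q_0, push XX → (q_0, bc, XXXXX#)
  read b, top X: go to q_1, push X → (q_1, c, XXXXX#)
  read c, top X: go to q_3, push ε → (q_3, ε, XXXX#)
All input consumed; stack is XXXX#, not empty, and no further ε-move applies.

Reject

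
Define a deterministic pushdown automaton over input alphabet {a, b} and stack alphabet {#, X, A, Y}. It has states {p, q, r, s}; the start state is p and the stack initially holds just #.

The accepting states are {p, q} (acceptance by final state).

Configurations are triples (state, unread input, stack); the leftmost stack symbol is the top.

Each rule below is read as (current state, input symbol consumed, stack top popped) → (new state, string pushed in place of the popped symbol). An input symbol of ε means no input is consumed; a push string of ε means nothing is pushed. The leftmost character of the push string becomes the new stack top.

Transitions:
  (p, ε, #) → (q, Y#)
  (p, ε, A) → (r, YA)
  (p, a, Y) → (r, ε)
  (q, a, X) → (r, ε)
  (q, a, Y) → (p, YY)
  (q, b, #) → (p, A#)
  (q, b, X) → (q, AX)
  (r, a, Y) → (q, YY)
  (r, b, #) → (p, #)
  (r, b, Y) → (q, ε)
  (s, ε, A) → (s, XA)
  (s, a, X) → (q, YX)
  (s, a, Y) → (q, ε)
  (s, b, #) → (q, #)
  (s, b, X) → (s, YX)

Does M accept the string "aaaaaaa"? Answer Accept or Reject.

(p, aaaaaaa, #)
  ε-move, top #: go to q, push Y# → (q, aaaaaaa, Y#)
  read a, top Y: go to p, push YY → (p, aaaaaa, YY#)
  read a, top Y: go to r, push ε → (r, aaaaa, Y#)
  read a, top Y: go to q, push YY → (q, aaaa, YY#)
  read a, top Y: go to p, push YY → (p, aaa, YYY#)
  read a, top Y: go to r, push ε → (r, aa, YY#)
  read a, top Y: go to q, push YY → (q, a, YYY#)
  read a, top Y: go to p, push YY → (p, ε, YYYY#)
All input consumed; state p ∈ F.

Accept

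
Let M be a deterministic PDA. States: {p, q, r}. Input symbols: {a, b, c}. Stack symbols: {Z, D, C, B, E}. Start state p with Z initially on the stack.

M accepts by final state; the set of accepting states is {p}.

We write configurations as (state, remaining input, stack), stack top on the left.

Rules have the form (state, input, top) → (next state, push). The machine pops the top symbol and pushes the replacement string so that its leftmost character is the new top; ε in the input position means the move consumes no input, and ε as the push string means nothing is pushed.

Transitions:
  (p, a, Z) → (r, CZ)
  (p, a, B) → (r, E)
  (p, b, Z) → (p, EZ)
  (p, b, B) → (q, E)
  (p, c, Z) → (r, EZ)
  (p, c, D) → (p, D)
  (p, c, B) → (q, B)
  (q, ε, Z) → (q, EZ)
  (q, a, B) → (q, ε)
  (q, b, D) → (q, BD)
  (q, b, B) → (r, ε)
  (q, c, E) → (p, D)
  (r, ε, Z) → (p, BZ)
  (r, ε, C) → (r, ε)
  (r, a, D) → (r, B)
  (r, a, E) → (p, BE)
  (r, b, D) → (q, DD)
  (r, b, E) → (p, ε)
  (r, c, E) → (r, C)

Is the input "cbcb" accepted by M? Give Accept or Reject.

(p, cbcb, Z)
  read c, top Z: go to r, push EZ → (r, bcb, EZ)
  read b, top E: go to p, push ε → (p, cb, Z)
  read c, top Z: go to r, push EZ → (r, b, EZ)
  read b, top E: go to p, push ε → (p, ε, Z)
All input consumed; state p ∈ F.

Accept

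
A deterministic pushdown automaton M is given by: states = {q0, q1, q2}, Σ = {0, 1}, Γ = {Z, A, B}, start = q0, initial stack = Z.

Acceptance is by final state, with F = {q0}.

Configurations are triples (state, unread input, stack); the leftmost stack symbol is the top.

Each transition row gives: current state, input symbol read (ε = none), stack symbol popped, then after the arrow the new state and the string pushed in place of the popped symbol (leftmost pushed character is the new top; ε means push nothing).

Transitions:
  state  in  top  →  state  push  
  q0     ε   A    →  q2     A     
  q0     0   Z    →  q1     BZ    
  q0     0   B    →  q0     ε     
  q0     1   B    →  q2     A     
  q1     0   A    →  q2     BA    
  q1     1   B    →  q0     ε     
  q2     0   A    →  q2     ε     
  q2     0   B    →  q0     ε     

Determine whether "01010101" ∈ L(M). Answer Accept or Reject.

(q0, 01010101, Z)
  read 0, top Z: go to q1, push BZ → (q1, 1010101, BZ)
  read 1, top B: go to q0, push ε → (q0, 010101, Z)
  read 0, top Z: go to q1, push BZ → (q1, 10101, BZ)
  read 1, top B: go to q0, push ε → (q0, 0101, Z)
  read 0, top Z: go to q1, push BZ → (q1, 101, BZ)
  read 1, top B: go to q0, push ε → (q0, 01, Z)
  read 0, top Z: go to q1, push BZ → (q1, 1, BZ)
  read 1, top B: go to q0, push ε → (q0, ε, Z)
All input consumed; state q0 ∈ F.

Accept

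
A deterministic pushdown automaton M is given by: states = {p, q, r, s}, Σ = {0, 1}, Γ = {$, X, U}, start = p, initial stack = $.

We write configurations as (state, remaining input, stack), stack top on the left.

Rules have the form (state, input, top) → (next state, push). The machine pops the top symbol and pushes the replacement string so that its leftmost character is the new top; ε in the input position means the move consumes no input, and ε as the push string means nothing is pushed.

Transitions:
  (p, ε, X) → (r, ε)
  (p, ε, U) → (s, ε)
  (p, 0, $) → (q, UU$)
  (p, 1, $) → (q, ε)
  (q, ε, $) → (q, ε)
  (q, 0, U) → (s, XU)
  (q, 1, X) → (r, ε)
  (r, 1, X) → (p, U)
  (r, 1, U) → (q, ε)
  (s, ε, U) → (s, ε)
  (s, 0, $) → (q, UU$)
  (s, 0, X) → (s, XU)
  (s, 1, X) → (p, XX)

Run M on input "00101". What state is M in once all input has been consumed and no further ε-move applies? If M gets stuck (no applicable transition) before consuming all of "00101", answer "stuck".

(p, 00101, $)
  read 0, top $: go to q, push UU$ → (q, 0101, UU$)
  read 0, top U: go to s, push XU → (s, 101, XUU$)
  read 1, top X: go to p, push XX → (p, 01, XXUU$)
  ε-move, top X: go to r, push ε → (r, 01, XUU$)
No transition for (r, 0, top X); M blocks with input 01 remaining.

stuck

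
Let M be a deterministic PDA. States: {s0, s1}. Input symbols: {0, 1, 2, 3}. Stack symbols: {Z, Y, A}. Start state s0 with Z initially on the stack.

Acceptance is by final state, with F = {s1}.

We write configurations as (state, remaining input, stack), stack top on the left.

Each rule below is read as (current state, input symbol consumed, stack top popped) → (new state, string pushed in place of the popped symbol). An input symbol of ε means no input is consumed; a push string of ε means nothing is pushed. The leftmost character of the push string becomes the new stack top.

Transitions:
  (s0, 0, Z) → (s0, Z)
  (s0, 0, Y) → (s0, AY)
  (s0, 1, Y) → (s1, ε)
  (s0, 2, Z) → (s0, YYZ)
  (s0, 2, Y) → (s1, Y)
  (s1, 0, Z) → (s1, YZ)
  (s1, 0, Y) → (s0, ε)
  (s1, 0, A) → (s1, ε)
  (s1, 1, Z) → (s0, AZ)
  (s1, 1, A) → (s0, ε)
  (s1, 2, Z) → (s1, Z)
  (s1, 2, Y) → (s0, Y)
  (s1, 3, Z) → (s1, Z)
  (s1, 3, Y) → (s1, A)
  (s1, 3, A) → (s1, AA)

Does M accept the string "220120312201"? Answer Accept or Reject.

(s0, 220120312201, Z) ⊢ (s0, 20120312201, YYZ) ⊢ (s1, 0120312201, YYZ) ⊢ (s0, 120312201, YZ) ⊢ (s1, 20312201, Z) ⊢ (s1, 0312201, Z) ⊢ (s1, 312201, YZ) ⊢ (s1, 12201, AZ) ⊢ (s0, 2201, Z) ⊢ (s0, 201, YYZ) ⊢ (s1, 01, YYZ) ⊢ (s0, 1, YZ) ⊢ (s1, ε, Z)
All input consumed; state s1 ∈ F.

Accept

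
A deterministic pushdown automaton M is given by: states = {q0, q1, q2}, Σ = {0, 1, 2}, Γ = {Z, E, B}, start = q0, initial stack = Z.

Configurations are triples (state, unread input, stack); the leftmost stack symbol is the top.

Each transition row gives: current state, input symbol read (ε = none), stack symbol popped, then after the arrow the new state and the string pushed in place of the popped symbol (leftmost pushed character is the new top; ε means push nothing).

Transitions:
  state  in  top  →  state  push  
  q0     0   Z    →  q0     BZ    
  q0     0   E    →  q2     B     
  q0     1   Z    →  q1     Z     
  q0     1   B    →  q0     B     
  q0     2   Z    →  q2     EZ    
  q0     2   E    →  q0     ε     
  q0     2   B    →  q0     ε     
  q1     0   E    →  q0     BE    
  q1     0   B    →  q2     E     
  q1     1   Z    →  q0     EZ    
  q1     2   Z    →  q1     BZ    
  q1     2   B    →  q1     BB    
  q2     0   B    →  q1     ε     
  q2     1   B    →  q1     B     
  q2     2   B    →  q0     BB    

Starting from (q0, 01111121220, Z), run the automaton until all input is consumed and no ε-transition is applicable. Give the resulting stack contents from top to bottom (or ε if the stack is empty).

(q0, 01111121220, Z) ⊢ (q0, 1111121220, BZ) ⊢ (q0, 111121220, BZ) ⊢ (q0, 11121220, BZ) ⊢ (q0, 1121220, BZ) ⊢ (q0, 121220, BZ) ⊢ (q0, 21220, BZ) ⊢ (q0, 1220, Z) ⊢ (q1, 220, Z) ⊢ (q1, 20, BZ) ⊢ (q1, 0, BBZ) ⊢ (q2, ε, EBZ)
All input consumed in state q2 with stack EBZ.

EBZ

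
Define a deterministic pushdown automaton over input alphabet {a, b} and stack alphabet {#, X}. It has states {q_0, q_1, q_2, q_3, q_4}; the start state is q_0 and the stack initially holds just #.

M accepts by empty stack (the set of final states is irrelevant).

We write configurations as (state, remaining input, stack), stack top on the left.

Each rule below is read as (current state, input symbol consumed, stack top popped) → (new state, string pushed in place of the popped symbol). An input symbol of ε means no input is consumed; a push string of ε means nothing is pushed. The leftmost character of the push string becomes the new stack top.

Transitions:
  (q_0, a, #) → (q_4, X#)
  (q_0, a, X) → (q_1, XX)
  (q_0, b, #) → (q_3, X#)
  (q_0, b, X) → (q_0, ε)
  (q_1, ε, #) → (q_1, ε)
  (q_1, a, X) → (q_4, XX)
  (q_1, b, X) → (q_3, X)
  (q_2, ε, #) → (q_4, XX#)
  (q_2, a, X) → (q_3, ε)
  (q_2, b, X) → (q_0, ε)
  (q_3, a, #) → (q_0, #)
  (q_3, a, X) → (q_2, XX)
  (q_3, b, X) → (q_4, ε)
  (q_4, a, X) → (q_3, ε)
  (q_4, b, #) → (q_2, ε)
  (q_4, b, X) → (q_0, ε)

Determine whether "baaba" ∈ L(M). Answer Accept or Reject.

Reject

(q_0, baaba, #)
  read b, top #: go to q_3, push X# → (q_3, aaba, X#)
  read a, top X: go to q_2, push XX → (q_2, aba, XX#)
  read a, top X: go to q_3, push ε → (q_3, ba, X#)
  read b, top X: go to q_4, push ε → (q_4, a, #)
No transition applies at (q_4, a, #); input not fully consumed.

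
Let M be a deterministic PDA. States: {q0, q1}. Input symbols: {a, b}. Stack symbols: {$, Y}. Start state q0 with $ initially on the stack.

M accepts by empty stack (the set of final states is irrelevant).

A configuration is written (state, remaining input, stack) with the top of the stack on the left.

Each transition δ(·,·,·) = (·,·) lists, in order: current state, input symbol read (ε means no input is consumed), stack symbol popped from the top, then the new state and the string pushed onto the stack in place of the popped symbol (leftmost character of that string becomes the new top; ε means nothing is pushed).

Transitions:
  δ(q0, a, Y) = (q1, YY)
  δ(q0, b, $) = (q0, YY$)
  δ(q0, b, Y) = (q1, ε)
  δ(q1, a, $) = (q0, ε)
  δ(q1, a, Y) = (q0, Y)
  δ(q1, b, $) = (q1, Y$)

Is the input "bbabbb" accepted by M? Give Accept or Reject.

Reject

(q0, bbabbb, $) ⊢ (q0, babbb, YY$) ⊢ (q1, abbb, Y$) ⊢ (q0, bbb, Y$) ⊢ (q1, bb, $) ⊢ (q1, b, Y$)
No transition applies at (q1, b, Y$); input not fully consumed.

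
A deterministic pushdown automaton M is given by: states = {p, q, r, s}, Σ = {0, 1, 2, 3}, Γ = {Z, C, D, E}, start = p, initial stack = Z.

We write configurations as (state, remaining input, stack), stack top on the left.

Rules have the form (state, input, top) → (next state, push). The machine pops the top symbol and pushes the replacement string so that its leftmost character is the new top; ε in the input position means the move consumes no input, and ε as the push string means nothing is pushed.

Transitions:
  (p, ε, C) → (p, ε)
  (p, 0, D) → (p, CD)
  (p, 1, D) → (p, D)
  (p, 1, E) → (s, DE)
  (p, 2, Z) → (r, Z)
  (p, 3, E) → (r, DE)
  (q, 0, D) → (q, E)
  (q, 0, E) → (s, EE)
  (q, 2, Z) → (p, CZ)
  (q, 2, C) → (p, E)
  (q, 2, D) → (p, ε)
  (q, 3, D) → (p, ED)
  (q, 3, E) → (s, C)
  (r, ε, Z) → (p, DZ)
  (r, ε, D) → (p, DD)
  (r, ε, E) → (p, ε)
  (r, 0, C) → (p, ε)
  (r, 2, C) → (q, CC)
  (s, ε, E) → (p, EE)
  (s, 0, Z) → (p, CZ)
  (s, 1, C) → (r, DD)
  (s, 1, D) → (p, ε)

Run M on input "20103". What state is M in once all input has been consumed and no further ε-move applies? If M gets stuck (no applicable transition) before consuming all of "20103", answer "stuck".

stuck

(p, 20103, Z)
  read 2, top Z: go to r, push Z → (r, 0103, Z)
  ε-move, top Z: go to p, push DZ → (p, 0103, DZ)
  read 0, top D: go to p, push CD → (p, 103, CDZ)
  ε-move, top C: go to p, push ε → (p, 103, DZ)
  read 1, top D: go to p, push D → (p, 03, DZ)
  read 0, top D: go to p, push CD → (p, 3, CDZ)
  ε-move, top C: go to p, push ε → (p, 3, DZ)
No transition for (p, 3, top D); M blocks with input 3 remaining.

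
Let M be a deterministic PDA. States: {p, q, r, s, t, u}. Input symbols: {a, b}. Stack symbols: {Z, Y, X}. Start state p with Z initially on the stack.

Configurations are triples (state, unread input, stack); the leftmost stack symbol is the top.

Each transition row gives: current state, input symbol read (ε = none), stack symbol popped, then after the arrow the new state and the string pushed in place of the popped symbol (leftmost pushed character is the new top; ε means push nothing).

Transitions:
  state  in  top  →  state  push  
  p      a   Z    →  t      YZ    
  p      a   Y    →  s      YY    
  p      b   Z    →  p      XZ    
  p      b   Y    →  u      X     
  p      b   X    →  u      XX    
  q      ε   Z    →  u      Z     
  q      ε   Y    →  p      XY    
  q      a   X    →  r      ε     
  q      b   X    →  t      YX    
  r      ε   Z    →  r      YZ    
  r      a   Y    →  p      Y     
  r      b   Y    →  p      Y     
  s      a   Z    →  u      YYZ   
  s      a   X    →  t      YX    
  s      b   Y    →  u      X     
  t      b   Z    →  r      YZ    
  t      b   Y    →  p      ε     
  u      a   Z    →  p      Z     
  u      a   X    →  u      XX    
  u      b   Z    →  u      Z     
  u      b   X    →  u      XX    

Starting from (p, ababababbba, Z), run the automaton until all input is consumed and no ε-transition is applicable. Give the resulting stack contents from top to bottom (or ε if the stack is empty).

XXXZ

(p, ababababbba, Z)
  read a, top Z: go to t, push YZ → (t, babababbba, YZ)
  read b, top Y: go to p, push ε → (p, abababbba, Z)
  read a, top Z: go to t, push YZ → (t, bababbba, YZ)
  read b, top Y: go to p, push ε → (p, ababbba, Z)
  read a, top Z: go to t, push YZ → (t, babbba, YZ)
  read b, top Y: go to p, push ε → (p, abbba, Z)
  read a, top Z: go to t, push YZ → (t, bbba, YZ)
  read b, top Y: go to p, push ε → (p, bba, Z)
  read b, top Z: go to p, push XZ → (p, ba, XZ)
  read b, top X: go to u, push XX → (u, a, XXZ)
  read a, top X: go to u, push XX → (u, ε, XXXZ)
All input consumed in state u with stack XXXZ.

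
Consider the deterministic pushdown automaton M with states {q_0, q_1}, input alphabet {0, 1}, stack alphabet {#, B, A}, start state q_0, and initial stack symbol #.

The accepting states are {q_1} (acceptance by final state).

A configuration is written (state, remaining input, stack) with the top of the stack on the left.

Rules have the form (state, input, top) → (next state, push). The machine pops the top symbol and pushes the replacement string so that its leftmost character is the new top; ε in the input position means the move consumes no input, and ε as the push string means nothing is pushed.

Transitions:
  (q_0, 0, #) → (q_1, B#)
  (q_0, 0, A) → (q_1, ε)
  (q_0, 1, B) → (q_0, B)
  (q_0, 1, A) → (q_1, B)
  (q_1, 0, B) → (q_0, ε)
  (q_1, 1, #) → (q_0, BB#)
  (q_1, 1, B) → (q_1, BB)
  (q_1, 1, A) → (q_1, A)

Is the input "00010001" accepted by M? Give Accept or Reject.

(q_0, 00010001, #)
  read 0, top #: go to q_1, push B# → (q_1, 0010001, B#)
  read 0, top B: go to q_0, push ε → (q_0, 010001, #)
  read 0, top #: go to q_1, push B# → (q_1, 10001, B#)
  read 1, top B: go to q_1, push BB → (q_1, 0001, BB#)
  read 0, top B: go to q_0, push ε → (q_0, 001, B#)
No transition applies at (q_0, 001, B#); input not fully consumed.

Reject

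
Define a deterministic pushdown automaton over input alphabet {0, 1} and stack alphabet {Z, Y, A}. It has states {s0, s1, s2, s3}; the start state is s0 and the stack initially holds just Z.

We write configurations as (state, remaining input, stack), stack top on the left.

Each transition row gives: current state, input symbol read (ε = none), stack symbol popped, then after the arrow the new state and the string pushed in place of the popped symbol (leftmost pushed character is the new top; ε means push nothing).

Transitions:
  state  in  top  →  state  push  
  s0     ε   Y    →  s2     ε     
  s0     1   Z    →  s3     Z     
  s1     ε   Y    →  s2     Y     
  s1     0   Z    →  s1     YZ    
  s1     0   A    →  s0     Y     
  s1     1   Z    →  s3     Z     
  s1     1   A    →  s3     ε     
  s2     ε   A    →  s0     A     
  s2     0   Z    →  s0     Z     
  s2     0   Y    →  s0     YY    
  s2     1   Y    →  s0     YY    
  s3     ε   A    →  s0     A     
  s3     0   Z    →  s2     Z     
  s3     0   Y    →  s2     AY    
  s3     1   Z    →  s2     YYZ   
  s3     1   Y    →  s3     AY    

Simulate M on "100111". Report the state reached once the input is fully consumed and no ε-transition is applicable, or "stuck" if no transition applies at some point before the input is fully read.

s2

(s0, 100111, Z)
  read 1, top Z: go to s3, push Z → (s3, 00111, Z)
  read 0, top Z: go to s2, push Z → (s2, 0111, Z)
  read 0, top Z: go to s0, push Z → (s0, 111, Z)
  read 1, top Z: go to s3, push Z → (s3, 11, Z)
  read 1, top Z: go to s2, push YYZ → (s2, 1, YYZ)
  read 1, top Y: go to s0, push YY → (s0, ε, YYYZ)
  ε-move, top Y: go to s2, push ε → (s2, ε, YYZ)
All input consumed; M is in state s2.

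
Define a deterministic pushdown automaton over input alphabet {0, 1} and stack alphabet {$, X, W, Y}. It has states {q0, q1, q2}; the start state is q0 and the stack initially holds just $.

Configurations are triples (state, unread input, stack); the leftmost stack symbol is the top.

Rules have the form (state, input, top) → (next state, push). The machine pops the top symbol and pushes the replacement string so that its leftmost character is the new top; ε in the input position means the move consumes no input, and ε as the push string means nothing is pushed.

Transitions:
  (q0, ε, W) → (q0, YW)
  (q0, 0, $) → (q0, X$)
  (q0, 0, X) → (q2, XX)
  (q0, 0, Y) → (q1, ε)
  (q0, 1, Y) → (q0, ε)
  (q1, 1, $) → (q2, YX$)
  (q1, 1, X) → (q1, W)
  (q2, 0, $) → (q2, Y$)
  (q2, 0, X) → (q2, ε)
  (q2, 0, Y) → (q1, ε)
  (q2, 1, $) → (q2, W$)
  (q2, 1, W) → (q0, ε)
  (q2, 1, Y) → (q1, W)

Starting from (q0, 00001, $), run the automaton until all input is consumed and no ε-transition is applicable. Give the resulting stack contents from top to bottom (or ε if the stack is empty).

(q0, 00001, $)
  read 0, top $: go to q0, push X$ → (q0, 0001, X$)
  read 0, top X: go to q2, push XX → (q2, 001, XX$)
  read 0, top X: go to q2, push ε → (q2, 01, X$)
  read 0, top X: go to q2, push ε → (q2, 1, $)
  read 1, top $: go to q2, push W$ → (q2, ε, W$)
All input consumed in state q2 with stack W$.

W$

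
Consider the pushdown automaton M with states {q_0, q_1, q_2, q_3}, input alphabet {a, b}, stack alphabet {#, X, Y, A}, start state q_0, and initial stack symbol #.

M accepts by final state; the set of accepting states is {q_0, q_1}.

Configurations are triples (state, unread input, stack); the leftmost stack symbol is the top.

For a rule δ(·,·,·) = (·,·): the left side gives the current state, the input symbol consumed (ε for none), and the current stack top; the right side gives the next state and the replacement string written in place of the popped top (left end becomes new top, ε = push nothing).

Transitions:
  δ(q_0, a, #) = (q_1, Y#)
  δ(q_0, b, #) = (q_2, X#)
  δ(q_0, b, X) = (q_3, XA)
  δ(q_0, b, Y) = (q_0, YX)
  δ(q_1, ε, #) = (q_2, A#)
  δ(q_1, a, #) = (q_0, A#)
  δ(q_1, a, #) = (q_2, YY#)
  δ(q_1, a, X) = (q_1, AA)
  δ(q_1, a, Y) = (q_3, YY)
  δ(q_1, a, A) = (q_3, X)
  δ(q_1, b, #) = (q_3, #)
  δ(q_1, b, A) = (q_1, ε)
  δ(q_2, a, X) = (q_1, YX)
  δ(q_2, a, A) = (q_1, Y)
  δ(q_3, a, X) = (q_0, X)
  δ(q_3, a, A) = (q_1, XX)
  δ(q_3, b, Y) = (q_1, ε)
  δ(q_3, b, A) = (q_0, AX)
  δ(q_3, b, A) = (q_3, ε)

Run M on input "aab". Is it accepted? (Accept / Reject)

Accept

One accepting computation: (q_0, aab, #) ⊢ (q_1, ab, Y#) ⊢ (q_3, b, YY#) ⊢ (q_1, ε, Y#)
All input consumed and state q_1 ∈ F.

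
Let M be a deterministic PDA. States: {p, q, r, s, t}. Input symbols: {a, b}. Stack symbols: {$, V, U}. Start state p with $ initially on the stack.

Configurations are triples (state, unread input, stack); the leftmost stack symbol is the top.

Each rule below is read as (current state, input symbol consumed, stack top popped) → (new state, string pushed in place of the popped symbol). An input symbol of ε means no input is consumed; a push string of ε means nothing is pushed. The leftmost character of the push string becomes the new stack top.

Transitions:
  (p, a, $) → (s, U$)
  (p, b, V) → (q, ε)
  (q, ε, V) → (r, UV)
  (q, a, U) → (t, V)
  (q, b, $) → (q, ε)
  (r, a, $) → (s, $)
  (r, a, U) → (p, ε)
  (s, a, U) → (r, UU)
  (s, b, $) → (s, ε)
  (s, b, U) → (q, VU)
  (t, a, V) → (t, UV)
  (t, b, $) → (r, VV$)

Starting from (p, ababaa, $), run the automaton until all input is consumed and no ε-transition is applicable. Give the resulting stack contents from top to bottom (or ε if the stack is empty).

(p, ababaa, $)
  read a, top $: go to s, push U$ → (s, babaa, U$)
  read b, top U: go to q, push VU → (q, abaa, VU$)
  ε-move, top V: go to r, push UV → (r, abaa, UVU$)
  read a, top U: go to p, push ε → (p, baa, VU$)
  read b, top V: go to q, push ε → (q, aa, U$)
  read a, top U: go to t, push V → (t, a, V$)
  read a, top V: go to t, push UV → (t, ε, UV$)
All input consumed in state t with stack UV$.

UV$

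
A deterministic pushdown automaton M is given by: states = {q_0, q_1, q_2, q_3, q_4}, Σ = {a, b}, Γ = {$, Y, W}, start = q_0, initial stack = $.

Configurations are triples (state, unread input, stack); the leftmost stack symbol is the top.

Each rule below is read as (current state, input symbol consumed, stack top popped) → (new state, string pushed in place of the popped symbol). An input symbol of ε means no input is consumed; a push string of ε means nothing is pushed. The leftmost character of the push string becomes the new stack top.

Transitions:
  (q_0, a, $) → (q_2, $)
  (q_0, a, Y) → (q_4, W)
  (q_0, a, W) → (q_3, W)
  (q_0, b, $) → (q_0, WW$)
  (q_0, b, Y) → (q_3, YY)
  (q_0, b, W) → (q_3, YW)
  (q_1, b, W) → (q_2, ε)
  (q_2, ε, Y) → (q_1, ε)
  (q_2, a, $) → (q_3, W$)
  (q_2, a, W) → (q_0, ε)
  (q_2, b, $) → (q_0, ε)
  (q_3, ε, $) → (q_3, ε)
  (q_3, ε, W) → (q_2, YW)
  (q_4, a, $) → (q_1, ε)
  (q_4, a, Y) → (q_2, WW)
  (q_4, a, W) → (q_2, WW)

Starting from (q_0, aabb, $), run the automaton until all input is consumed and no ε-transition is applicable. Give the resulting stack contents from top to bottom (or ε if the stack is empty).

(q_0, aabb, $) ⊢ (q_2, abb, $) ⊢ (q_3, bb, W$) ⊢ (q_2, bb, YW$) ⊢ (q_1, bb, W$) ⊢ (q_2, b, $) ⊢ (q_0, ε, ε)
All input consumed in state q_0 with stack ε.

ε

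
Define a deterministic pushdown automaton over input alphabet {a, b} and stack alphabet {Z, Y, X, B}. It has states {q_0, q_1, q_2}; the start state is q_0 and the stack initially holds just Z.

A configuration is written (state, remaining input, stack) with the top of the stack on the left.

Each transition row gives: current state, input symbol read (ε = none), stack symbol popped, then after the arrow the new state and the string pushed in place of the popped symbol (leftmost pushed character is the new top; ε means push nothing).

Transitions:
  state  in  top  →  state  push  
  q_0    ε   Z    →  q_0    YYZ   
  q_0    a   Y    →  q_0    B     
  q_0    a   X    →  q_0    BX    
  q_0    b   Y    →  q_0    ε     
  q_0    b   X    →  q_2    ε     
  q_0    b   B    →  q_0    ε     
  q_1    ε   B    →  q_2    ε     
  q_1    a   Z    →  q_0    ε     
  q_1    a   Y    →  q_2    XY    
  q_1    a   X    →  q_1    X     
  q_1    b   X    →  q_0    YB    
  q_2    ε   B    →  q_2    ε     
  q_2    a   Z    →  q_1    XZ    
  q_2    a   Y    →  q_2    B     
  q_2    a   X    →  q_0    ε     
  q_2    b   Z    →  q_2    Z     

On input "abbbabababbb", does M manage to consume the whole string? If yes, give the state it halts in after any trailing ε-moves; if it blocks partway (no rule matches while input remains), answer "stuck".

(q_0, abbbabababbb, Z)
  ε-move, top Z: go to q_0, push YYZ → (q_0, abbbabababbb, YYZ)
  read a, top Y: go to q_0, push B → (q_0, bbbabababbb, BYZ)
  read b, top B: go to q_0, push ε → (q_0, bbabababbb, YZ)
  read b, top Y: go to q_0, push ε → (q_0, babababbb, Z)
  ε-move, top Z: go to q_0, push YYZ → (q_0, babababbb, YYZ)
  read b, top Y: go to q_0, push ε → (q_0, abababbb, YZ)
  read a, top Y: go to q_0, push B → (q_0, bababbb, BZ)
  read b, top B: go to q_0, push ε → (q_0, ababbb, Z)
  ε-move, top Z: go to q_0, push YYZ → (q_0, ababbb, YYZ)
  read a, top Y: go to q_0, push B → (q_0, babbb, BYZ)
  read b, top B: go to q_0, push ε → (q_0, abbb, YZ)
  read a, top Y: go to q_0, push B → (q_0, bbb, BZ)
  read b, top B: go to q_0, push ε → (q_0, bb, Z)
  ε-move, top Z: go to q_0, push YYZ → (q_0, bb, YYZ)
  read b, top Y: go to q_0, push ε → (q_0, b, YZ)
  read b, top Y: go to q_0, push ε → (q_0, ε, Z)
  ε-move, top Z: go to q_0, push YYZ → (q_0, ε, YYZ)
All input consumed; M is in state q_0.

q_0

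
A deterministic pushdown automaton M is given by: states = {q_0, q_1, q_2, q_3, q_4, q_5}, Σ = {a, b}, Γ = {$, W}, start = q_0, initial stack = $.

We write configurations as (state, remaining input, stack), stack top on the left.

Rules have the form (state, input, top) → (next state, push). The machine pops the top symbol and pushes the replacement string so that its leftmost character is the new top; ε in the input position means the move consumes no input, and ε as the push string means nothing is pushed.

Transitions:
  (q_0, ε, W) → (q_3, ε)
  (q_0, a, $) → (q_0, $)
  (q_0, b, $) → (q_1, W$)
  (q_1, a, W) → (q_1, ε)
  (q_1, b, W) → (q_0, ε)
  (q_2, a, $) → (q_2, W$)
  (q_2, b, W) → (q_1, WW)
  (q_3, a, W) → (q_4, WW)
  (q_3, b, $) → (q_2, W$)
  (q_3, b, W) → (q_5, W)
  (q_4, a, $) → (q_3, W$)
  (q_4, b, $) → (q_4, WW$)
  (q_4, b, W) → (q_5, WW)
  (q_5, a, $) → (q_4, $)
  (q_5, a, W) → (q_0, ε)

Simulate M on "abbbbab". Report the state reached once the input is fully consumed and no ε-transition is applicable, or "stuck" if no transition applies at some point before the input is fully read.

(q_0, abbbbab, $)
  read a, top $: go to q_0, push $ → (q_0, bbbbab, $)
  read b, top $: go to q_1, push W$ → (q_1, bbbab, W$)
  read b, top W: go to q_0, push ε → (q_0, bbab, $)
  read b, top $: go to q_1, push W$ → (q_1, bab, W$)
  read b, top W: go to q_0, push ε → (q_0, ab, $)
  read a, top $: go to q_0, push $ → (q_0, b, $)
  read b, top $: go to q_1, push W$ → (q_1, ε, W$)
All input consumed; M is in state q_1.

q_1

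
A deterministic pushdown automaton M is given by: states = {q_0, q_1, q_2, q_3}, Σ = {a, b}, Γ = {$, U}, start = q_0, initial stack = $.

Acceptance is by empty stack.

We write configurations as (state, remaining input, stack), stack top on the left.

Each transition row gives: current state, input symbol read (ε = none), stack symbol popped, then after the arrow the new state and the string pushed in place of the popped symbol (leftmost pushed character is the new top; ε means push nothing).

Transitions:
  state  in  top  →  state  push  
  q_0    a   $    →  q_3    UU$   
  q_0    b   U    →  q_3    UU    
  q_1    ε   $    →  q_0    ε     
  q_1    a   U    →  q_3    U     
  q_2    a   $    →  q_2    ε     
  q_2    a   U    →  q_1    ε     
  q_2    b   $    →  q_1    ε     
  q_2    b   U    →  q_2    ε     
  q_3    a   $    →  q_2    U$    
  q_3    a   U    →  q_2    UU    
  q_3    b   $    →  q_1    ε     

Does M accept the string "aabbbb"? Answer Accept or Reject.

(q_0, aabbbb, $)
  read a, top $: go to q_3, push UU$ → (q_3, abbbb, UU$)
  read a, top U: go to q_2, push UU → (q_2, bbbb, UUU$)
  read b, top U: go to q_2, push ε → (q_2, bbb, UU$)
  read b, top U: go to q_2, push ε → (q_2, bb, U$)
  read b, top U: go to q_2, push ε → (q_2, b, $)
  read b, top $: go to q_1, push ε → (q_1, ε, ε)
All input consumed and the stack is empty.

Accept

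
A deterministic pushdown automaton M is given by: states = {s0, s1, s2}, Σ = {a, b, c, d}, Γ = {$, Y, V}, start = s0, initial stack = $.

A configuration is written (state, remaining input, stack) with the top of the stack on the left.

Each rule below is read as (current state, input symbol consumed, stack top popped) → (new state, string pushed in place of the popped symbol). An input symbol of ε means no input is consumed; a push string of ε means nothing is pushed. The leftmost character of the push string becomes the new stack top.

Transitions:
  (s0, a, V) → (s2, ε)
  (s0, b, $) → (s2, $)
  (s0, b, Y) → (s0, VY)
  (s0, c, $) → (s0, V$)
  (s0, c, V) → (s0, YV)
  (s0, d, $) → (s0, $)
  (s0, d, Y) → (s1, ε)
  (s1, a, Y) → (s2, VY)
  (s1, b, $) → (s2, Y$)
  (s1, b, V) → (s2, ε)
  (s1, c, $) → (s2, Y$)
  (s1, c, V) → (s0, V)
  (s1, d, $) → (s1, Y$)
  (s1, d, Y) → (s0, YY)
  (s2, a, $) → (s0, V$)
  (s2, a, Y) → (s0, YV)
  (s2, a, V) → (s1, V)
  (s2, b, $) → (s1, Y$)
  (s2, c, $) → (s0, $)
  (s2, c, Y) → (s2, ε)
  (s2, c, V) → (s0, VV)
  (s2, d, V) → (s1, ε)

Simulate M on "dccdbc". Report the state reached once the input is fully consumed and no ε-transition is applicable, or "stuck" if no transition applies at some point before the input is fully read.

(s0, dccdbc, $)
  read d, top $: go to s0, push $ → (s0, ccdbc, $)
  read c, top $: go to s0, push V$ → (s0, cdbc, V$)
  read c, top V: go to s0, push YV → (s0, dbc, YV$)
  read d, top Y: go to s1, push ε → (s1, bc, V$)
  read b, top V: go to s2, push ε → (s2, c, $)
  read c, top $: go to s0, push $ → (s0, ε, $)
All input consumed; M is in state s0.

s0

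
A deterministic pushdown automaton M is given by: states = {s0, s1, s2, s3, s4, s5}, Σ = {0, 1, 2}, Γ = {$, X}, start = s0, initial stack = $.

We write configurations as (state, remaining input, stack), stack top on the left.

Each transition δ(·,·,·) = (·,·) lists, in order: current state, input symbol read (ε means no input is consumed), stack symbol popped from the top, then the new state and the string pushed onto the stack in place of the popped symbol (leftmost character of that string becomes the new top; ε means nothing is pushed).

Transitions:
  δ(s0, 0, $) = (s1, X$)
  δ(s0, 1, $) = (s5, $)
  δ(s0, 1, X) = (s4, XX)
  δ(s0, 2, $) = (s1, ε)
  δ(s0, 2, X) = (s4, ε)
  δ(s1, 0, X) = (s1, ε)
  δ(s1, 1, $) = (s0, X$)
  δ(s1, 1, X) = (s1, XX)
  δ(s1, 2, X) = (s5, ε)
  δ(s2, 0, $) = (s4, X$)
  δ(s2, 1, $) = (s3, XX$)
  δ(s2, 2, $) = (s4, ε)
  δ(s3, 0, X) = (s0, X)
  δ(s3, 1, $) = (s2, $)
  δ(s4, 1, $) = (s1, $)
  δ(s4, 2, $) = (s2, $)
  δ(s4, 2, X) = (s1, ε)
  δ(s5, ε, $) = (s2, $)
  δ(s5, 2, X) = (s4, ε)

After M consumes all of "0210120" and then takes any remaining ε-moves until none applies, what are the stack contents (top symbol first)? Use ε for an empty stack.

X$

(s0, 0210120, $)
  read 0, top $: go to s1, push X$ → (s1, 210120, X$)
  read 2, top X: go to s5, push ε → (s5, 10120, $)
  ε-move, top $: go to s2, push $ → (s2, 10120, $)
  read 1, top $: go to s3, push XX$ → (s3, 0120, XX$)
  read 0, top X: go to s0, push X → (s0, 120, XX$)
  read 1, top X: go to s4, push XX → (s4, 20, XXX$)
  read 2, top X: go to s1, push ε → (s1, 0, XX$)
  read 0, top X: go to s1, push ε → (s1, ε, X$)
All input consumed in state s1 with stack X$.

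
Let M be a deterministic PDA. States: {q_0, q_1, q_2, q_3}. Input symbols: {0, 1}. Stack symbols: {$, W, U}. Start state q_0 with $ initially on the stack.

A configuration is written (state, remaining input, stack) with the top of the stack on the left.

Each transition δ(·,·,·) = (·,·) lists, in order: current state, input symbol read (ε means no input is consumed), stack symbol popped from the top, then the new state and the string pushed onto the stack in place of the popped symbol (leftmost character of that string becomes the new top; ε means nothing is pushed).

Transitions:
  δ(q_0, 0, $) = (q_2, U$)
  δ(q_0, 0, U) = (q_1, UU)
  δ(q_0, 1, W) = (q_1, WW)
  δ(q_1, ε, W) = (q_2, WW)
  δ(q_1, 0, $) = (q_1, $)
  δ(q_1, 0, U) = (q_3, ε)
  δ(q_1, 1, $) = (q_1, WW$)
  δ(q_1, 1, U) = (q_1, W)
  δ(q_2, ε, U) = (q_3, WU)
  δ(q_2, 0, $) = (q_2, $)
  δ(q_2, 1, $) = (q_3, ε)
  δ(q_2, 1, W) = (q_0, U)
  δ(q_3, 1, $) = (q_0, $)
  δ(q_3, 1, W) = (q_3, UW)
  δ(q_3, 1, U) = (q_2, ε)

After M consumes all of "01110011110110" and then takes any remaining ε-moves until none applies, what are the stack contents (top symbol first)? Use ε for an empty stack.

(q_0, 01110011110110, $)
  read 0, top $: go to q_2, push U$ → (q_2, 1110011110110, U$)
  ε-move, top U: go to q_3, push WU → (q_3, 1110011110110, WU$)
  read 1, top W: go to q_3, push UW → (q_3, 110011110110, UWU$)
  read 1, top U: go to q_2, push ε → (q_2, 10011110110, WU$)
  read 1, top W: go to q_0, push U → (q_0, 0011110110, UU$)
  read 0, top U: go to q_1, push UU → (q_1, 011110110, UUU$)
  read 0, top U: go to q_3, push ε → (q_3, 11110110, UU$)
  read 1, top U: go to q_2, push ε → (q_2, 1110110, U$)
  ε-move, top U: go to q_3, push WU → (q_3, 1110110, WU$)
  read 1, top W: go to q_3, push UW → (q_3, 110110, UWU$)
  read 1, top U: go to q_2, push ε → (q_2, 10110, WU$)
  read 1, top W: go to q_0, push U → (q_0, 0110, UU$)
  read 0, top U: go to q_1, push UU → (q_1, 110, UUU$)
  read 1, top U: go to q_1, push W → (q_1, 10, WUU$)
  ε-move, top W: go to q_2, push WW → (q_2, 10, WWUU$)
  read 1, top W: go to q_0, push U → (q_0, 0, UWUU$)
  read 0, top U: go to q_1, push UU → (q_1, ε, UUWUU$)
All input consumed in state q_1 with stack UUWUU$.

UUWUU$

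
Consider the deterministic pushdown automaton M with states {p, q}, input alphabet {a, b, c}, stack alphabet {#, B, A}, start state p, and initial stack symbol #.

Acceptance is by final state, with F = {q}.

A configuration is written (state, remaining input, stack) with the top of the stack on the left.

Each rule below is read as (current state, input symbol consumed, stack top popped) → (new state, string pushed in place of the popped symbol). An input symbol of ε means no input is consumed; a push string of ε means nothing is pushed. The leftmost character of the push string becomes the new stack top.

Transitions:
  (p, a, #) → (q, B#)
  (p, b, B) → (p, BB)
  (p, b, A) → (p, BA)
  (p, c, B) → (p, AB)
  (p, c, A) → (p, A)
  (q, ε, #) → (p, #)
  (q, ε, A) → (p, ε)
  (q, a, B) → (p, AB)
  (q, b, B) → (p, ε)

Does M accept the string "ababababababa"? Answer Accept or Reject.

(p, ababababababa, #)
  read a, top #: go to q, push B# → (q, babababababa, B#)
  read b, top B: go to p, push ε → (p, abababababa, #)
  read a, top #: go to q, push B# → (q, bababababa, B#)
  read b, top B: go to p, push ε → (p, ababababa, #)
  read a, top #: go to q, push B# → (q, babababa, B#)
  read b, top B: go to p, push ε → (p, abababa, #)
  read a, top #: go to q, push B# → (q, bababa, B#)
  read b, top B: go to p, push ε → (p, ababa, #)
  read a, top #: go to q, push B# → (q, baba, B#)
  read b, top B: go to p, push ε → (p, aba, #)
  read a, top #: go to q, push B# → (q, ba, B#)
  read b, top B: go to p, push ε → (p, a, #)
  read a, top #: go to q, push B# → (q, ε, B#)
All input consumed; state q ∈ F.

Accept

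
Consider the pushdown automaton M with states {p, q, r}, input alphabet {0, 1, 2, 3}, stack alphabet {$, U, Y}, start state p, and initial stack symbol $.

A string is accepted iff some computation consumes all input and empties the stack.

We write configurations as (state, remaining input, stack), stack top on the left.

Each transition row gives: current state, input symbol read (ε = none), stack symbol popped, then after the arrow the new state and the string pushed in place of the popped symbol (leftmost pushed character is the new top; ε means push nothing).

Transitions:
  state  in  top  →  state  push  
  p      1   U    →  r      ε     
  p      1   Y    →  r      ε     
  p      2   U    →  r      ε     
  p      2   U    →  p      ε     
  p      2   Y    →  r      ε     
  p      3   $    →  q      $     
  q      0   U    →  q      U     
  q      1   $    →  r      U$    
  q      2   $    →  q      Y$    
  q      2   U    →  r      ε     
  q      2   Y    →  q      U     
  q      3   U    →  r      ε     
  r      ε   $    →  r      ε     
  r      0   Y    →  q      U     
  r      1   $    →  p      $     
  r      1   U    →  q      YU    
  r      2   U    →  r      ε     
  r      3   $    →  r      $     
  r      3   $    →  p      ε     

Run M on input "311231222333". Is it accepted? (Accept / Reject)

One accepting computation: (p, 311231222333, $) ⊢ (q, 11231222333, $) ⊢ (r, 1231222333, U$) ⊢ (q, 231222333, YU$) ⊢ (q, 31222333, UU$) ⊢ (r, 1222333, U$) ⊢ (q, 222333, YU$) ⊢ (q, 22333, UU$) ⊢ (r, 2333, U$) ⊢ (r, 333, $) ⊢ (r, 33, $) ⊢ (r, 3, $) ⊢ (p, ε, ε)
All input consumed and the stack is empty.

Accept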